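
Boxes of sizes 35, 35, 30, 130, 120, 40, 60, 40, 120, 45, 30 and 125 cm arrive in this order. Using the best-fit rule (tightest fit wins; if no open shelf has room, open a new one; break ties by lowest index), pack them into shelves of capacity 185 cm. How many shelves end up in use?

5

  35 → shelf 1 (new)  [load 35/185]
  35 → shelf 1  [load 70/185]
  30 → shelf 1  [load 100/185]
  130 → shelf 2 (new)  [load 130/185]
  120 → shelf 3 (new)  [load 120/185]
  40 → shelf 2  [load 170/185]
  60 → shelf 3  [load 180/185]
  40 → shelf 1  [load 140/185]
  120 → shelf 4 (new)  [load 120/185]
  45 → shelf 1  [load 185/185]
  30 → shelf 4  [load 150/185]
  125 → shelf 5 (new)  [load 125/185]
5 shelves opened.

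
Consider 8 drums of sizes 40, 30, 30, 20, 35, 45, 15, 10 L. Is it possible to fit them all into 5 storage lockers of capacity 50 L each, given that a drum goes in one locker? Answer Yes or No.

Yes

A valid assignment using 5 storage lockers:
  locker 1: 45 = 45
  locker 2: 40 + 10 = 50
  locker 3: 35 + 15 = 50
  locker 4: 30 + 20 = 50
  locker 5: 30 = 30
Every load is within 50 L, so 5 storage lockers suffice.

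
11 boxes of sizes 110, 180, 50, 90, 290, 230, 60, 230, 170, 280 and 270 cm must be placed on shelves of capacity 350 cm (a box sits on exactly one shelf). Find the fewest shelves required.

6

Total = 290 + 280 + 270 + 230 + 230 + 180 + 170 + 110 + 90 + 60 + 50 = 1960 cm.
Lower bound: ⌈1960/350⌉ = 6 shelves.
A packing using 6 shelves:
  shelf 1: 290 + 60 = 350
  shelf 2: 280 + 50 = 330
  shelf 3: 270 = 270
  shelf 4: 230 + 110 = 340
  shelf 5: 230 + 90 = 320
  shelf 6: 180 + 170 = 350
This matches the lower bound, so 6 is optimal.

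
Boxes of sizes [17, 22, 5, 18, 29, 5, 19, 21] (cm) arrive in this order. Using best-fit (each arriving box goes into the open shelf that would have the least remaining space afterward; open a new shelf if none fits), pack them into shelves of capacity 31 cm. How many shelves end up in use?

  17 → shelf 1 (new)  [load 17/31]
  22 → shelf 2 (new)  [load 22/31]
  5 → shelf 2  [load 27/31]
  18 → shelf 3 (new)  [load 18/31]
  29 → shelf 4 (new)  [load 29/31]
  5 → shelf 3  [load 23/31]
  19 → shelf 5 (new)  [load 19/31]
  21 → shelf 6 (new)  [load 21/31]
6 shelves opened.

6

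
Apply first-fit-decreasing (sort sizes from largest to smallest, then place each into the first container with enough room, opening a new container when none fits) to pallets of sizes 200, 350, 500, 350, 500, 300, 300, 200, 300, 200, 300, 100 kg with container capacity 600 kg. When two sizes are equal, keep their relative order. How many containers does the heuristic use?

Sorted descending: 500, 500, 350, 350, 300, 300, 300, 300, 200, 200, 200, 100.
  500 → container 1 (new)  [load 500/600]
  500 → container 2 (new)  [load 500/600]
  350 → container 3 (new)  [load 350/600]
  350 → container 4 (new)  [load 350/600]
  300 → container 5 (new)  [load 300/600]
  300 → container 5  [load 600/600]
  300 → container 6 (new)  [load 300/600]
  300 → container 6  [load 600/600]
  200 → container 3  [load 550/600]
  200 → container 4  [load 550/600]
  200 → container 7 (new)  [load 200/600]
  100 → container 1  [load 600/600]
7 containers opened.

7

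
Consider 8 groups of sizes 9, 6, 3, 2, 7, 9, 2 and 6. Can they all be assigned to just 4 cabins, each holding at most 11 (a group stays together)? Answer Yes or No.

Total = 44; ⌈44/11⌉ = 4.
5 groups each exceed half the capacity and cannot share a cabin, forcing at least 5 cabins.
At least 5 cabins are required, but only 4 are allowed.

No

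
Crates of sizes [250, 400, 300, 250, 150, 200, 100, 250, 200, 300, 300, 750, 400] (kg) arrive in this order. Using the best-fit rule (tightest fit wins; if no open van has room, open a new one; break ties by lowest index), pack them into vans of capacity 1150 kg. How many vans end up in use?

4

  250 → van 1 (new)  [load 250/1150]
  400 → van 1  [load 650/1150]
  300 → van 1  [load 950/1150]
  250 → van 2 (new)  [load 250/1150]
  150 → van 1  [load 1100/1150]
  200 → van 2  [load 450/1150]
  100 → van 2  [load 550/1150]
  250 → van 2  [load 800/1150]
  200 → van 2  [load 1000/1150]
  300 → van 3 (new)  [load 300/1150]
  300 → van 3  [load 600/1150]
  750 → van 4 (new)  [load 750/1150]
  400 → van 4  [load 1150/1150]
4 vans opened.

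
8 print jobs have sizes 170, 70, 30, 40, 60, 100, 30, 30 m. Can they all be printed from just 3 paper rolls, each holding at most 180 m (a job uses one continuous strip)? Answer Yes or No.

No

Total = 530 m; ⌈530/180⌉ = 3.
The bound of 3 does not rule out 3, but exhaustive search shows no assignment into 3 paper rolls of capacity 180 m exists — the minimum is 4.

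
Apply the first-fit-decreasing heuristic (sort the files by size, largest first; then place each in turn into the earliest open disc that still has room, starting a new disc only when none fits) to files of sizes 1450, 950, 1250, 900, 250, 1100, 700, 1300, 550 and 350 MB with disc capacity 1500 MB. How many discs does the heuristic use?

Sorted descending: 1450, 1300, 1250, 1100, 950, 900, 700, 550, 350, 250.
  1450 → disc 1 (new)  [load 1450/1500]
  1300 → disc 2 (new)  [load 1300/1500]
  1250 → disc 3 (new)  [load 1250/1500]
  1100 → disc 4 (new)  [load 1100/1500]
  950 → disc 5 (new)  [load 950/1500]
  900 → disc 6 (new)  [load 900/1500]
  700 → disc 7 (new)  [load 700/1500]
  550 → disc 5  [load 1500/1500]
  350 → disc 4  [load 1450/1500]
  250 → disc 3  [load 1500/1500]
7 discs opened.

7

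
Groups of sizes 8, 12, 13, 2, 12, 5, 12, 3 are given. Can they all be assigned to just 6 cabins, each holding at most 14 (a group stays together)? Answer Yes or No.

Yes

A valid assignment using 6 cabins:
  cabin 1: 13 = 13
  cabin 2: 12 + 2 = 14
  cabin 3: 12 = 12
  cabin 4: 12 = 12
  cabin 5: 8 + 5 = 13
  cabin 6: 3 = 3
Every load is within 14, so 6 cabins suffice.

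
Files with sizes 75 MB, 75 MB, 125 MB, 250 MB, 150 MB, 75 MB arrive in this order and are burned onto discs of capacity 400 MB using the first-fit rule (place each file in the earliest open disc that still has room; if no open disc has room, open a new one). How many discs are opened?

  75 → disc 1 (new)  [load 75/400]
  75 → disc 1  [load 150/400]
  125 → disc 1  [load 275/400]
  250 → disc 2 (new)  [load 250/400]
  150 → disc 2  [load 400/400]
  75 → disc 1  [load 350/400]
2 discs opened.

2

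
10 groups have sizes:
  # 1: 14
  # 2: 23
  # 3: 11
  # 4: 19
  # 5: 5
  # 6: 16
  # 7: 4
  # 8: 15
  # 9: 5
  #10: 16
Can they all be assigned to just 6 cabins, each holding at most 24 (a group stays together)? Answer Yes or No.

No

Total = 128; ⌈128/24⌉ = 6.
The bound of 6 does not rule out 6, but exhaustive search shows no assignment into 6 cabins of capacity 24 exists — the minimum is 7.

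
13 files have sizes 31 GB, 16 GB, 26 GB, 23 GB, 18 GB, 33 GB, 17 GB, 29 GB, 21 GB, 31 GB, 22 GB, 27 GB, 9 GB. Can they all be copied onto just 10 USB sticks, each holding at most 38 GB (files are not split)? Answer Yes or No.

A valid assignment using 10 USB sticks:
  USB stick 1: 33 = 33
  USB stick 2: 31 = 31
  USB stick 3: 31 = 31
  USB stick 4: 29 + 9 = 38
  USB stick 5: 27 = 27
  USB stick 6: 26 = 26
  USB stick 7: 23 = 23
  USB stick 8: 22 + 16 = 38
  USB stick 9: 21 + 17 = 38
  USB stick 10: 18 = 18
Every load is within 38 GB, so 10 USB sticks suffice.

Yes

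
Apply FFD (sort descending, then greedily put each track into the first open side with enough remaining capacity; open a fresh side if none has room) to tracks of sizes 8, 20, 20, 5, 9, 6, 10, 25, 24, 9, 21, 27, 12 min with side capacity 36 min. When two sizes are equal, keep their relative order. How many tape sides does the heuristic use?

Sorted descending: 27, 25, 24, 21, 20, 20, 12, 10, 9, 9, 8, 6, 5.
  27 → side 1 (new)  [load 27/36]
  25 → side 2 (new)  [load 25/36]
  24 → side 3 (new)  [load 24/36]
  21 → side 4 (new)  [load 21/36]
  20 → side 5 (new)  [load 20/36]
  20 → side 6 (new)  [load 20/36]
  12 → side 3  [load 36/36]
  10 → side 2  [load 35/36]
  9 → side 1  [load 36/36]
  9 → side 4  [load 30/36]
  8 → side 5  [load 28/36]
  6 → side 4  [load 36/36]
  5 → side 5  [load 33/36]
6 tape sides opened.

6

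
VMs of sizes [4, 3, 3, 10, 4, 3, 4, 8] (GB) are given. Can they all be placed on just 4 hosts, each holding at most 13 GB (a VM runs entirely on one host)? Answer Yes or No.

A valid assignment using 4 hosts:
  host 1: 10 + 3 = 13
  host 2: 8 + 4 = 12
  host 3: 4 + 4 + 3 = 11
  host 4: 3 = 3
Every load is within 13 GB, so 4 hosts suffice.

Yes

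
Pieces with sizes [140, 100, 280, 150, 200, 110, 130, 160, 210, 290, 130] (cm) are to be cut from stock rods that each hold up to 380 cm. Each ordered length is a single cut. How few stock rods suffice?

6

Total = 290 + 280 + 210 + 200 + 160 + 150 + 140 + 130 + 130 + 110 + 100 = 1900 cm.
Lower bound: ⌈1900/380⌉ = 5 stock rods.
A packing using 6 stock rods:
  stock rod 1: 290 = 290
  stock rod 2: 280 + 100 = 380
  stock rod 3: 210 + 160 = 370
  stock rod 4: 200 + 150 = 350
  stock rod 5: 140 + 130 + 110 = 380
  stock rod 6: 130 = 130
No arrangement into 5 stock rods stays within capacity, so 6 is optimal.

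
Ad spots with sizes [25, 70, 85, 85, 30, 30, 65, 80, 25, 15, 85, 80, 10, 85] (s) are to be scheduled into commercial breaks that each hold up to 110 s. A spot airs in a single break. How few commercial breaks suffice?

Total = 85 + 85 + 85 + 85 + 80 + 80 + 70 + 65 + 30 + 30 + 25 + 25 + 15 + 10 = 770 s.
Lower bound: ⌈770/110⌉ = 7 commercial breaks.
Also, 8 ad spots each exceed 55 s, and no two of those can share a break, so at least 8 commercial breaks are needed.
A packing using 8 commercial breaks:
  break 1: 85 + 25 = 110
  break 2: 85 + 25 = 110
  break 3: 85 + 15 + 10 = 110
  break 4: 85 = 85
  break 5: 80 + 30 = 110
  break 6: 80 + 30 = 110
  break 7: 70 = 70
  break 8: 65 = 65
This matches the lower bound, so 8 is optimal.

8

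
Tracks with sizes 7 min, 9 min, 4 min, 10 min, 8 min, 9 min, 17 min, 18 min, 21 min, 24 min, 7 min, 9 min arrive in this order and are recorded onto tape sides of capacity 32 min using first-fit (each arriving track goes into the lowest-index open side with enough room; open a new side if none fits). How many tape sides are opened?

6

  7 → side 1 (new)  [load 7/32]
  9 → side 1  [load 16/32]
  4 → side 1  [load 20/32]
  10 → side 1  [load 30/32]
  8 → side 2 (new)  [load 8/32]
  9 → side 2  [load 17/32]
  17 → side 3 (new)  [load 17/32]
  18 → side 4 (new)  [load 18/32]
  21 → side 5 (new)  [load 21/32]
  24 → side 6 (new)  [load 24/32]
  7 → side 2  [load 24/32]
  9 → side 3  [load 26/32]
6 tape sides opened.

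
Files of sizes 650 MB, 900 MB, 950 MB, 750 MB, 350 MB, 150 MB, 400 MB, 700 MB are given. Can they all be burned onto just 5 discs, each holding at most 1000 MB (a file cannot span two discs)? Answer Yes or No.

No

Total = 4850 MB; ⌈4850/1000⌉ = 5.
The bound of 5 does not rule out 5, but exhaustive search shows no assignment into 5 discs of capacity 1000 MB exists — the minimum is 6.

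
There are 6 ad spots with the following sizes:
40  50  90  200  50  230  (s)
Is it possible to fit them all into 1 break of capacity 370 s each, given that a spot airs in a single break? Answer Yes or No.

Total = 660 s; ⌈660/370⌉ = 2.
At least 2 commercial breaks are required, but only 1 is allowed.

No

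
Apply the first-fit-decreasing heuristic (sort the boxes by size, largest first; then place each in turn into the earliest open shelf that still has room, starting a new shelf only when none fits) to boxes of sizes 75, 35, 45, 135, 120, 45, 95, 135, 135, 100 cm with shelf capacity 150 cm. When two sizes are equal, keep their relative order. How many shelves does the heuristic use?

7

Sorted descending: 135, 135, 135, 120, 100, 95, 75, 45, 45, 35.
  135 → shelf 1 (new)  [load 135/150]
  135 → shelf 2 (new)  [load 135/150]
  135 → shelf 3 (new)  [load 135/150]
  120 → shelf 4 (new)  [load 120/150]
  100 → shelf 5 (new)  [load 100/150]
  95 → shelf 6 (new)  [load 95/150]
  75 → shelf 7 (new)  [load 75/150]
  45 → shelf 5  [load 145/150]
  45 → shelf 6  [load 140/150]
  35 → shelf 7  [load 110/150]
7 shelves opened.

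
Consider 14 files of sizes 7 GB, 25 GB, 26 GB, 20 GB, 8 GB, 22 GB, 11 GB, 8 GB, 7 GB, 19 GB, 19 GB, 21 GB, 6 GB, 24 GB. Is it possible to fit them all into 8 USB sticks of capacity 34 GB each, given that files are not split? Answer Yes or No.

Yes

A valid assignment using 8 USB sticks:
  USB stick 1: 26 + 8 = 34
  USB stick 2: 25 + 8 = 33
  USB stick 3: 24 + 7 = 31
  USB stick 4: 22 + 11 = 33
  USB stick 5: 21 + 7 + 6 = 34
  USB stick 6: 20 = 20
  USB stick 7: 19 = 19
  USB stick 8: 19 = 19
Every load is within 34 GB, so 8 USB sticks suffice.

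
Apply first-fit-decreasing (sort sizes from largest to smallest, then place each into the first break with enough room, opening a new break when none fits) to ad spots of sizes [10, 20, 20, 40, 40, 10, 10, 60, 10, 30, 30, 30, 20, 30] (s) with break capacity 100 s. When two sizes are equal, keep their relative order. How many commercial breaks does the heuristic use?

4

Sorted descending: 60, 40, 40, 30, 30, 30, 30, 20, 20, 20, 10, 10, 10, 10.
  60 → break 1 (new)  [load 60/100]
  40 → break 1  [load 100/100]
  40 → break 2 (new)  [load 40/100]
  30 → break 2  [load 70/100]
  30 → break 2  [load 100/100]
  30 → break 3 (new)  [load 30/100]
  30 → break 3  [load 60/100]
  20 → break 3  [load 80/100]
  20 → break 3  [load 100/100]
  20 → break 4 (new)  [load 20/100]
  10 → break 4  [load 30/100]
  10 → break 4  [load 40/100]
  10 → break 4  [load 50/100]
  10 → break 4  [load 60/100]
4 commercial breaks opened.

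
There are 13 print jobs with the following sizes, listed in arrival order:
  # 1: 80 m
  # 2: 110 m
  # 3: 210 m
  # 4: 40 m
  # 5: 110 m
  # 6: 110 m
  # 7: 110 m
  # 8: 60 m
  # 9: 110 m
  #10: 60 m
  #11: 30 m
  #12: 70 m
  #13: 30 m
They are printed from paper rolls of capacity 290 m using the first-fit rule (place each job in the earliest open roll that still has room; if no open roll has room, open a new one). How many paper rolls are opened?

4

  80 → roll 1 (new)  [load 80/290]
  110 → roll 1  [load 190/290]
  210 → roll 2 (new)  [load 210/290]
  40 → roll 1  [load 230/290]
  110 → roll 3 (new)  [load 110/290]
  110 → roll 3  [load 220/290]
  110 → roll 4 (new)  [load 110/290]
  60 → roll 1  [load 290/290]
  110 → roll 4  [load 220/290]
  60 → roll 2  [load 270/290]
  30 → roll 3  [load 250/290]
  70 → roll 4  [load 290/290]
  30 → roll 3  [load 280/290]
4 paper rolls opened.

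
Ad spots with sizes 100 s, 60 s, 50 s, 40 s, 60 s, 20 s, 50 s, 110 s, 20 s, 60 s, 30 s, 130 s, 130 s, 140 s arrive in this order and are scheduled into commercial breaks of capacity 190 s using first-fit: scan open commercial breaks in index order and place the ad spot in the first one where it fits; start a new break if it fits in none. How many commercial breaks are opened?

6

  100 → break 1 (new)  [load 100/190]
  60 → break 1  [load 160/190]
  50 → break 2 (new)  [load 50/190]
  40 → break 2  [load 90/190]
  60 → break 2  [load 150/190]
  20 → break 1  [load 180/190]
  50 → break 3 (new)  [load 50/190]
  110 → break 3  [load 160/190]
  20 → break 2  [load 170/190]
  60 → break 4 (new)  [load 60/190]
  30 → break 3  [load 190/190]
  130 → break 4  [load 190/190]
  130 → break 5 (new)  [load 130/190]
  140 → break 6 (new)  [load 140/190]
6 commercial breaks opened.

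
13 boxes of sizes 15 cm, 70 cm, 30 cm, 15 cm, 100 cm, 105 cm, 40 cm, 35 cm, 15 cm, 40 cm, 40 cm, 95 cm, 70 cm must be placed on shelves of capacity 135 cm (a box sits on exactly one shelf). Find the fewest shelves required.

6

Total = 105 + 100 + 95 + 70 + 70 + 40 + 40 + 40 + 35 + 30 + 15 + 15 + 15 = 670 cm.
Lower bound: ⌈670/135⌉ = 5 shelves.
A packing using 6 shelves:
  shelf 1: 105 + 30 = 135
  shelf 2: 100 + 35 = 135
  shelf 3: 95 + 40 = 135
  shelf 4: 70 + 40 + 15 = 125
  shelf 5: 70 + 40 + 15 = 125
  shelf 6: 15 = 15
No arrangement into 5 shelves stays within capacity, so 6 is optimal.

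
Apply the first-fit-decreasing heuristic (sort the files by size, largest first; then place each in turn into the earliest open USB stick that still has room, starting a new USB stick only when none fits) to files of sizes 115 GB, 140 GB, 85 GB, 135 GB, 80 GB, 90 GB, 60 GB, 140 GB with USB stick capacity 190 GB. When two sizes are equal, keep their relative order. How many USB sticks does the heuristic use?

Sorted descending: 140, 140, 135, 115, 90, 85, 80, 60.
  140 → USB stick 1 (new)  [load 140/190]
  140 → USB stick 2 (new)  [load 140/190]
  135 → USB stick 3 (new)  [load 135/190]
  115 → USB stick 4 (new)  [load 115/190]
  90 → USB stick 5 (new)  [load 90/190]
  85 → USB stick 5  [load 175/190]
  80 → USB stick 6 (new)  [load 80/190]
  60 → USB stick 4  [load 175/190]
6 USB sticks opened.

6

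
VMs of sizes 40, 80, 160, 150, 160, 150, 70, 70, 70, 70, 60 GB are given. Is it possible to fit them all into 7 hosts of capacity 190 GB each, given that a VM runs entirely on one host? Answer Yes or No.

Yes

A valid assignment using 7 hosts:
  host 1: 160 = 160
  host 2: 160 = 160
  host 3: 150 + 40 = 190
  host 4: 150 = 150
  host 5: 80 + 70 = 150
  host 6: 70 + 70 = 140
  host 7: 70 + 60 = 130
Every load is within 190 GB, so 7 hosts suffice.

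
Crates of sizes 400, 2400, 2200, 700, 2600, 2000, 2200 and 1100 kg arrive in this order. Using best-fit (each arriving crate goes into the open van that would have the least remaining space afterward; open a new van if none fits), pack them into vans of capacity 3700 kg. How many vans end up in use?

5

  400 → van 1 (new)  [load 400/3700]
  2400 → van 1  [load 2800/3700]
  2200 → van 2 (new)  [load 2200/3700]
  700 → van 1  [load 3500/3700]
  2600 → van 3 (new)  [load 2600/3700]
  2000 → van 4 (new)  [load 2000/3700]
  2200 → van 5 (new)  [load 2200/3700]
  1100 → van 3  [load 3700/3700]
5 vans opened.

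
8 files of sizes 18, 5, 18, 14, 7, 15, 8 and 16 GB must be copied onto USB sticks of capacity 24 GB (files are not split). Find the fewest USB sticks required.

5

Total = 18 + 18 + 16 + 15 + 14 + 8 + 7 + 5 = 101 GB.
Lower bound: ⌈101/24⌉ = 5 USB sticks.
A packing using 5 USB sticks:
  USB stick 1: 18 + 5 = 23
  USB stick 2: 18 = 18
  USB stick 3: 16 + 8 = 24
  USB stick 4: 15 + 7 = 22
  USB stick 5: 14 = 14
This matches the lower bound, so 5 is optimal.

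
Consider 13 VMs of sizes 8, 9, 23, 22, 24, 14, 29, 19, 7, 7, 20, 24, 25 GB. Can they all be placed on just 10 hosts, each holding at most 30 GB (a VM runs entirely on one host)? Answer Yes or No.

Yes

A valid assignment using 9 hosts:
  host 1: 29 = 29
  host 2: 25 = 25
  host 3: 24 = 24
  host 4: 24 = 24
  host 5: 23 + 7 = 30
  host 6: 22 + 8 = 30
  host 7: 20 + 9 = 29
  host 8: 19 + 7 = 26
  host 9: 14 = 14
That uses only 9 ≤ 10, so 10 hosts are enough.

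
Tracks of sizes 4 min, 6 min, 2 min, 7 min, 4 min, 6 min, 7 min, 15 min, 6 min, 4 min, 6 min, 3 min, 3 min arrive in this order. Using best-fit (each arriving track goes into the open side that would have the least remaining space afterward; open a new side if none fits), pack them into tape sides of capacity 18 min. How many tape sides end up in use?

5

  4 → side 1 (new)  [load 4/18]
  6 → side 1  [load 10/18]
  2 → side 1  [load 12/18]
  7 → side 2 (new)  [load 7/18]
  4 → side 1  [load 16/18]
  6 → side 2  [load 13/18]
  7 → side 3 (new)  [load 7/18]
  15 → side 4 (new)  [load 15/18]
  6 → side 3  [load 13/18]
  4 → side 2  [load 17/18]
  6 → side 5 (new)  [load 6/18]
  3 → side 4  [load 18/18]
  3 → side 3  [load 16/18]
5 tape sides opened.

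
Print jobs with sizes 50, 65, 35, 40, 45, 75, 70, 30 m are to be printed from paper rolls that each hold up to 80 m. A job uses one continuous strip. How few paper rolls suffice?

Total = 75 + 70 + 65 + 50 + 45 + 40 + 35 + 30 = 410 m.
Lower bound: ⌈410/80⌉ = 6 paper rolls.
A packing using 6 paper rolls:
  roll 1: 75 = 75
  roll 2: 70 = 70
  roll 3: 65 = 65
  roll 4: 50 + 30 = 80
  roll 5: 45 + 35 = 80
  roll 6: 40 = 40
This matches the lower bound, so 6 is optimal.

6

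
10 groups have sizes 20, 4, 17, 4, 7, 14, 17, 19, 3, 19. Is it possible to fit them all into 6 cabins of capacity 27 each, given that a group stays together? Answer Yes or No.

A valid assignment using 6 cabins:
  cabin 1: 20 + 7 = 27
  cabin 2: 19 + 4 + 4 = 27
  cabin 3: 19 + 3 = 22
  cabin 4: 17 = 17
  cabin 5: 17 = 17
  cabin 6: 14 = 14
Every load is within 27, so 6 cabins suffice.

Yes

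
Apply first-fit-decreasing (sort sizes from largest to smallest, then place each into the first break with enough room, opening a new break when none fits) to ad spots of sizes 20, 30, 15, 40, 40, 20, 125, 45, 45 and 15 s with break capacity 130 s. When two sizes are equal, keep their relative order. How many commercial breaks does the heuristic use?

Sorted descending: 125, 45, 45, 40, 40, 30, 20, 20, 15, 15.
  125 → break 1 (new)  [load 125/130]
  45 → break 2 (new)  [load 45/130]
  45 → break 2  [load 90/130]
  40 → break 2  [load 130/130]
  40 → break 3 (new)  [load 40/130]
  30 → break 3  [load 70/130]
  20 → break 3  [load 90/130]
  20 → break 3  [load 110/130]
  15 → break 3  [load 125/130]
  15 → break 4 (new)  [load 15/130]
4 commercial breaks opened.

4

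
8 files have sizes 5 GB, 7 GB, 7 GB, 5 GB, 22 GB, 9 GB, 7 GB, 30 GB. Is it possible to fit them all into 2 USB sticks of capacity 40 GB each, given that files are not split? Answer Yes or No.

No

Total = 92 GB; ⌈92/40⌉ = 3.
At least 3 USB sticks are required, but only 2 are allowed.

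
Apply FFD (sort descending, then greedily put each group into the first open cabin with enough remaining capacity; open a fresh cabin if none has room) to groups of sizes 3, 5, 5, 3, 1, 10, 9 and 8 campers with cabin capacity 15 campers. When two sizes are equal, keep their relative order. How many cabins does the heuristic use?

Sorted descending: 10, 9, 8, 5, 5, 3, 3, 1.
  10 → cabin 1 (new)  [load 10/15]
  9 → cabin 2 (new)  [load 9/15]
  8 → cabin 3 (new)  [load 8/15]
  5 → cabin 1  [load 15/15]
  5 → cabin 2  [load 14/15]
  3 → cabin 3  [load 11/15]
  3 → cabin 3  [load 14/15]
  1 → cabin 2  [load 15/15]
3 cabins opened.

3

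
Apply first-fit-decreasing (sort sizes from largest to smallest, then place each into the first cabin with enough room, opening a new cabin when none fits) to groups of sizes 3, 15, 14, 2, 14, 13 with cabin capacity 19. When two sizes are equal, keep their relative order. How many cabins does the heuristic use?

4

Sorted descending: 15, 14, 14, 13, 3, 2.
  15 → cabin 1 (new)  [load 15/19]
  14 → cabin 2 (new)  [load 14/19]
  14 → cabin 3 (new)  [load 14/19]
  13 → cabin 4 (new)  [load 13/19]
  3 → cabin 1  [load 18/19]
  2 → cabin 2  [load 16/19]
4 cabins opened.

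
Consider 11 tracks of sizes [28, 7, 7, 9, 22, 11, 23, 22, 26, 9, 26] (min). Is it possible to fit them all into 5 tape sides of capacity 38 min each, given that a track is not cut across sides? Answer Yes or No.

Total = 190 min; ⌈190/38⌉ = 5.
6 tracks each exceed half the capacity and cannot share a side, forcing at least 6 tape sides.
At least 6 tape sides are required, but only 5 are allowed.

No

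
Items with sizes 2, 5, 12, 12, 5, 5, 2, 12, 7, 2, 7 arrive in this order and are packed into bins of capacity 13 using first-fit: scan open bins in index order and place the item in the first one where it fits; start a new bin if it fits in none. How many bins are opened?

7

  2 → bin 1 (new)  [load 2/13]
  5 → bin 1  [load 7/13]
  12 → bin 2 (new)  [load 12/13]
  12 → bin 3 (new)  [load 12/13]
  5 → bin 1  [load 12/13]
  5 → bin 4 (new)  [load 5/13]
  2 → bin 4  [load 7/13]
  12 → bin 5 (new)  [load 12/13]
  7 → bin 6 (new)  [load 7/13]
  2 → bin 4  [load 9/13]
  7 → bin 7 (new)  [load 7/13]
7 bins opened.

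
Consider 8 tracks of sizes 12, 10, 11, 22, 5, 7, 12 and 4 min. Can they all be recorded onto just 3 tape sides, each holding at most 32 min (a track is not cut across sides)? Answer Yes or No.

Yes

A valid assignment using 3 tape sides:
  side 1: 22 + 10 = 32
  side 2: 12 + 12 + 7 = 31
  side 3: 11 + 5 + 4 = 20
Every load is within 32 min, so 3 tape sides suffice.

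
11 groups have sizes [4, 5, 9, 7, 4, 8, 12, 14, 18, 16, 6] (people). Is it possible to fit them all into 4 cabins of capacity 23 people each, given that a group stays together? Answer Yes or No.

Total = 103 people; ⌈103/23⌉ = 5.
At least 5 cabins are required, but only 4 are allowed.

No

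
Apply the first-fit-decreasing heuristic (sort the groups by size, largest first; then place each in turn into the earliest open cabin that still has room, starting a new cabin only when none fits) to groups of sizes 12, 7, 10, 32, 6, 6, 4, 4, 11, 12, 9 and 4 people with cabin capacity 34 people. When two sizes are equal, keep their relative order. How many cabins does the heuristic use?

Sorted descending: 32, 12, 12, 11, 10, 9, 7, 6, 6, 4, 4, 4.
  32 → cabin 1 (new)  [load 32/34]
  12 → cabin 2 (new)  [load 12/34]
  12 → cabin 2  [load 24/34]
  11 → cabin 3 (new)  [load 11/34]
  10 → cabin 2  [load 34/34]
  9 → cabin 3  [load 20/34]
  7 → cabin 3  [load 27/34]
  6 → cabin 3  [load 33/34]
  6 → cabin 4 (new)  [load 6/34]
  4 → cabin 4  [load 10/34]
  4 → cabin 4  [load 14/34]
  4 → cabin 4  [load 18/34]
4 cabins opened.

4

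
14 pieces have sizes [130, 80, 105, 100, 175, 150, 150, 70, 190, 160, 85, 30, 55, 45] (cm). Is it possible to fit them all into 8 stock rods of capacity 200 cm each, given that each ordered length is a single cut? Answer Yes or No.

No

Total = 1525 cm; ⌈1525/200⌉ = 8.
The bound of 8 does not rule out 8, but exhaustive search shows no assignment into 8 stock rods of capacity 200 cm exists — the minimum is 9.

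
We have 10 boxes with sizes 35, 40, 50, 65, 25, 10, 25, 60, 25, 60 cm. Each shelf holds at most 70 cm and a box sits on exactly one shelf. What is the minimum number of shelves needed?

7

Total = 65 + 60 + 60 + 50 + 40 + 35 + 25 + 25 + 25 + 10 = 395 cm.
Lower bound: ⌈395/70⌉ = 6 shelves.
A packing using 7 shelves:
  shelf 1: 65 = 65
  shelf 2: 60 + 10 = 70
  shelf 3: 60 = 60
  shelf 4: 50 = 50
  shelf 5: 40 + 25 = 65
  shelf 6: 35 + 25 = 60
  shelf 7: 25 = 25
No arrangement into 6 shelves stays within capacity, so 7 is optimal.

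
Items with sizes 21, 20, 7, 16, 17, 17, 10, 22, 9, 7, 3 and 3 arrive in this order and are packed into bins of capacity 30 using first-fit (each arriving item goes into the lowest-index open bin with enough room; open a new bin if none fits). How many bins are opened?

  21 → bin 1 (new)  [load 21/30]
  20 → bin 2 (new)  [load 20/30]
  7 → bin 1  [load 28/30]
  16 → bin 3 (new)  [load 16/30]
  17 → bin 4 (new)  [load 17/30]
  17 → bin 5 (new)  [load 17/30]
  10 → bin 2  [load 30/30]
  22 → bin 6 (new)  [load 22/30]
  9 → bin 3  [load 25/30]
  7 → bin 4  [load 24/30]
  3 → bin 3  [load 28/30]
  3 → bin 4  [load 27/30]
6 bins opened.

6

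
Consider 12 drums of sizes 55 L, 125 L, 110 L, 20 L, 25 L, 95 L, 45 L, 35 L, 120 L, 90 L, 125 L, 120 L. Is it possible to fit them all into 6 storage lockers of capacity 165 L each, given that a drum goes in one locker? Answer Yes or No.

Total = 965 L; ⌈965/165⌉ = 6.
7 drums each exceed half the capacity and cannot share a locker, forcing at least 7 storage lockers.
At least 7 storage lockers are required, but only 6 are allowed.

No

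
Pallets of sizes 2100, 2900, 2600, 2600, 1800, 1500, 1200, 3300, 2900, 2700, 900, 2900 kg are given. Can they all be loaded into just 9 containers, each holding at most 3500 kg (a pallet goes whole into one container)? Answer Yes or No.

Yes

A valid assignment using 9 containers:
  container 1: 3300 = 3300
  container 2: 2900 = 2900
  container 3: 2900 = 2900
  container 4: 2900 = 2900
  container 5: 2700 = 2700
  container 6: 2600 + 900 = 3500
  container 7: 2600 = 2600
  container 8: 2100 + 1200 = 3300
  container 9: 1800 + 1500 = 3300
Every load is within 3500 kg, so 9 containers suffice.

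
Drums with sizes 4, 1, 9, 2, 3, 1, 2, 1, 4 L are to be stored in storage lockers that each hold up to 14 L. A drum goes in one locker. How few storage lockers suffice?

Total = 9 + 4 + 4 + 3 + 2 + 2 + 1 + 1 + 1 = 27 L.
Lower bound: ⌈27/14⌉ = 2 storage lockers.
A packing using 2 storage lockers:
  locker 1: 9 + 4 + 1 = 14
  locker 2: 4 + 3 + 2 + 2 + 1 + 1 = 13
This matches the lower bound, so 2 is optimal.

2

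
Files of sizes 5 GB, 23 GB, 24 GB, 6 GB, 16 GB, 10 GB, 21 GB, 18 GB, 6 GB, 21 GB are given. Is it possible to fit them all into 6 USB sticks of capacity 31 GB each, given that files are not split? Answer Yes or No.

Yes

A valid assignment using 6 USB sticks:
  USB stick 1: 24 + 6 = 30
  USB stick 2: 23 + 6 = 29
  USB stick 3: 21 + 10 = 31
  USB stick 4: 21 + 5 = 26
  USB stick 5: 18 = 18
  USB stick 6: 16 = 16
Every load is within 31 GB, so 6 USB sticks suffice.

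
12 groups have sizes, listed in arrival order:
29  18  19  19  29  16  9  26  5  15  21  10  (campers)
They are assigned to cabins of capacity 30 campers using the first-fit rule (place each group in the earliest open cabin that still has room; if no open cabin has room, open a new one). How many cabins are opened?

  29 → cabin 1 (new)  [load 29/30]
  18 → cabin 2 (new)  [load 18/30]
  19 → cabin 3 (new)  [load 19/30]
  19 → cabin 4 (new)  [load 19/30]
  29 → cabin 5 (new)  [load 29/30]
  16 → cabin 6 (new)  [load 16/30]
  9 → cabin 2  [load 27/30]
  26 → cabin 7 (new)  [load 26/30]
  5 → cabin 3  [load 24/30]
  15 → cabin 8 (new)  [load 15/30]
  21 → cabin 9 (new)  [load 21/30]
  10 → cabin 4  [load 29/30]
9 cabins opened.

9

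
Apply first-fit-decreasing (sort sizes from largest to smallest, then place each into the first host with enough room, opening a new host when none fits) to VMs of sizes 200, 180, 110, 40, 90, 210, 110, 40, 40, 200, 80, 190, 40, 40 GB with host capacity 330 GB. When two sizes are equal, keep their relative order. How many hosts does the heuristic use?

5

Sorted descending: 210, 200, 200, 190, 180, 110, 110, 90, 80, 40, 40, 40, 40, 40.
  210 → host 1 (new)  [load 210/330]
  200 → host 2 (new)  [load 200/330]
  200 → host 3 (new)  [load 200/330]
  190 → host 4 (new)  [load 190/330]
  180 → host 5 (new)  [load 180/330]
  110 → host 1  [load 320/330]
  110 → host 2  [load 310/330]
  90 → host 3  [load 290/330]
  80 → host 4  [load 270/330]
  40 → host 3  [load 330/330]
  40 → host 4  [load 310/330]
  40 → host 5  [load 220/330]
  40 → host 5  [load 260/330]
  40 → host 5  [load 300/330]
5 hosts opened.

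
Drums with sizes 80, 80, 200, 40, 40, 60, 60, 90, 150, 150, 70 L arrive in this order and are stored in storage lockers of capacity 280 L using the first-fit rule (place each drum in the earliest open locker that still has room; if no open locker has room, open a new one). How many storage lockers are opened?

5

  80 → locker 1 (new)  [load 80/280]
  80 → locker 1  [load 160/280]
  200 → locker 2 (new)  [load 200/280]
  40 → locker 1  [load 200/280]
  40 → locker 1  [load 240/280]
  60 → locker 2  [load 260/280]
  60 → locker 3 (new)  [load 60/280]
  90 → locker 3  [load 150/280]
  150 → locker 4 (new)  [load 150/280]
  150 → locker 5 (new)  [load 150/280]
  70 → locker 3  [load 220/280]
5 storage lockers opened.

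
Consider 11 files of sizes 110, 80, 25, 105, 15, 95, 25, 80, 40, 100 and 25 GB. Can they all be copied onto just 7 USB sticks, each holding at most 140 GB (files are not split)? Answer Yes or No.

Yes

A valid assignment using 6 USB sticks:
  USB stick 1: 110 + 25 = 135
  USB stick 2: 105 + 25 = 130
  USB stick 3: 100 + 40 = 140
  USB stick 4: 95 + 25 + 15 = 135
  USB stick 5: 80 = 80
  USB stick 6: 80 = 80
That uses only 6 ≤ 7, so 7 USB sticks are enough.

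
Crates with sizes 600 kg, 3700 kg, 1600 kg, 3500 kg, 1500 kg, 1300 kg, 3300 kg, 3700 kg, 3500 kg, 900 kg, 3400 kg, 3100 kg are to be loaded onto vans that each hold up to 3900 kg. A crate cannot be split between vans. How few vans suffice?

Total = 3700 + 3700 + 3500 + 3500 + 3400 + 3300 + 3100 + 1600 + 1500 + 1300 + 900 + 600 = 30100 kg.
Lower bound: ⌈30100/3900⌉ = 8 vans.
A packing using 9 vans:
  van 1: 3700 = 3700
  van 2: 3700 = 3700
  van 3: 3500 = 3500
  van 4: 3500 = 3500
  van 5: 3400 = 3400
  van 6: 3300 + 600 = 3900
  van 7: 3100 = 3100
  van 8: 1600 + 1500 = 3100
  van 9: 1300 + 900 = 2200
No arrangement into 8 vans stays within capacity, so 9 is optimal.

9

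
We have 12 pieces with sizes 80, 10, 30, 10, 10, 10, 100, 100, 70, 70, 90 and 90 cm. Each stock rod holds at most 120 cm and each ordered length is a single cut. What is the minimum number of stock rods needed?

7

Total = 100 + 100 + 90 + 90 + 80 + 70 + 70 + 30 + 10 + 10 + 10 + 10 = 670 cm.
Lower bound: ⌈670/120⌉ = 6 stock rods.
Also, 7 pieces each exceed 60 cm, and no two of those can share a stock rod, so at least 7 stock rods are needed.
A packing using 7 stock rods:
  stock rod 1: 100 + 10 + 10 = 120
  stock rod 2: 100 + 10 + 10 = 120
  stock rod 3: 90 + 30 = 120
  stock rod 4: 90 = 90
  stock rod 5: 80 = 80
  stock rod 6: 70 = 70
  stock rod 7: 70 = 70
This matches the lower bound, so 7 is optimal.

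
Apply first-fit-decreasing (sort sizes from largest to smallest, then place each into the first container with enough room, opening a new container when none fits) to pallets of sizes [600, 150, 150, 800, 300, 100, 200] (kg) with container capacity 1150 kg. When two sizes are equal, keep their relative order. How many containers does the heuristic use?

Sorted descending: 800, 600, 300, 200, 150, 150, 100.
  800 → container 1 (new)  [load 800/1150]
  600 → container 2 (new)  [load 600/1150]
  300 → container 1  [load 1100/1150]
  200 → container 2  [load 800/1150]
  150 → container 2  [load 950/1150]
  150 → container 2  [load 1100/1150]
  100 → container 3 (new)  [load 100/1150]
3 containers opened.

3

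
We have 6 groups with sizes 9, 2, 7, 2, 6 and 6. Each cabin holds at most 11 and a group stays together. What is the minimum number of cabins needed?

4

Total = 9 + 7 + 6 + 6 + 2 + 2 = 32.
Lower bound: ⌈32/11⌉ = 3 cabins.
Also, 4 groups each exceed 11/2, and no two of those can share a cabin, so at least 4 cabins are needed.
A packing using 4 cabins:
  cabin 1: 9 + 2 = 11
  cabin 2: 7 + 2 = 9
  cabin 3: 6 = 6
  cabin 4: 6 = 6
This matches the lower bound, so 4 is optimal.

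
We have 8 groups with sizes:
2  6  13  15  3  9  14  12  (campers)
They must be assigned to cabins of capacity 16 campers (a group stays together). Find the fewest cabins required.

Total = 15 + 14 + 13 + 12 + 9 + 6 + 3 + 2 = 74 campers.
Lower bound: ⌈74/16⌉ = 5 cabins.
A packing using 5 cabins:
  cabin 1: 15 = 15
  cabin 2: 14 + 2 = 16
  cabin 3: 13 + 3 = 16
  cabin 4: 12 = 12
  cabin 5: 9 + 6 = 15
This matches the lower bound, so 5 is optimal.

5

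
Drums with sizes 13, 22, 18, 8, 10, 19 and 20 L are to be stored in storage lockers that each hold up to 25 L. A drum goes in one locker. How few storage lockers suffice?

6

Total = 22 + 20 + 19 + 18 + 13 + 10 + 8 = 110 L.
Lower bound: ⌈110/25⌉ = 5 storage lockers.
A packing using 6 storage lockers:
  locker 1: 22 = 22
  locker 2: 20 = 20
  locker 3: 19 = 19
  locker 4: 18 = 18
  locker 5: 13 + 10 = 23
  locker 6: 8 = 8
No arrangement into 5 storage lockers stays within capacity, so 6 is optimal.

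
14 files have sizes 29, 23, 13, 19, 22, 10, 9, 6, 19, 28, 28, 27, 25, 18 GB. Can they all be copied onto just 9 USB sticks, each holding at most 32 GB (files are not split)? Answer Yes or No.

Total = 276 GB; ⌈276/32⌉ = 9.
10 files each exceed half the capacity and cannot share a USB stick, forcing at least 10 USB sticks.
At least 10 USB sticks are required, but only 9 are allowed.

No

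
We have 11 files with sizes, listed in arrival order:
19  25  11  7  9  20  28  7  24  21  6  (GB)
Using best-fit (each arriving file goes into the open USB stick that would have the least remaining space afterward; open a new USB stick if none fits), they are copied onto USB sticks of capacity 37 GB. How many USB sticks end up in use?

  19 → USB stick 1 (new)  [load 19/37]
  25 → USB stick 2 (new)  [load 25/37]
  11 → USB stick 2  [load 36/37]
  7 → USB stick 1  [load 26/37]
  9 → USB stick 1  [load 35/37]
  20 → USB stick 3 (new)  [load 20/37]
  28 → USB stick 4 (new)  [load 28/37]
  7 → USB stick 4  [load 35/37]
  24 → USB stick 5 (new)  [load 24/37]
  21 → USB stick 6 (new)  [load 21/37]
  6 → USB stick 5  [load 30/37]
6 USB sticks opened.

6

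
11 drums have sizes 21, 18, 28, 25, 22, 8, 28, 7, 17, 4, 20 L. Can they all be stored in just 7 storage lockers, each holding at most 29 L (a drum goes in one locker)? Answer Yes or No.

Total = 198 L; ⌈198/29⌉ = 7.
8 drums each exceed half the capacity and cannot share a locker, forcing at least 8 storage lockers.
At least 8 storage lockers are required, but only 7 are allowed.

No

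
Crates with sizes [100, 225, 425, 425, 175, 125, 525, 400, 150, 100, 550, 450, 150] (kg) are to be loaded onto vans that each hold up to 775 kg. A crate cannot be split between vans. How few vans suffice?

6

Total = 550 + 525 + 450 + 425 + 425 + 400 + 225 + 175 + 150 + 150 + 125 + 100 + 100 = 3800 kg.
Lower bound: ⌈3800/775⌉ = 5 vans.
Also, 6 crates each exceed 775/2 kg, and no two of those can share a van, so at least 6 vans are needed.
A packing using 6 vans:
  van 1: 550 + 225 = 775
  van 2: 525 + 175 = 700
  van 3: 450 + 150 + 150 = 750
  van 4: 425 + 125 + 100 + 100 = 750
  van 5: 425 = 425
  van 6: 400 = 400
This matches the lower bound, so 6 is optimal.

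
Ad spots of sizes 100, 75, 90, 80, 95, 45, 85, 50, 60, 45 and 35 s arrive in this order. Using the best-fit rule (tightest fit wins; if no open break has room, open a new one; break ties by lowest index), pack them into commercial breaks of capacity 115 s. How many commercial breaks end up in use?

8

  100 → break 1 (new)  [load 100/115]
  75 → break 2 (new)  [load 75/115]
  90 → break 3 (new)  [load 90/115]
  80 → break 4 (new)  [load 80/115]
  95 → break 5 (new)  [load 95/115]
  45 → break 6 (new)  [load 45/115]
  85 → break 7 (new)  [load 85/115]
  50 → break 6  [load 95/115]
  60 → break 8 (new)  [load 60/115]
  45 → break 8  [load 105/115]
  35 → break 4  [load 115/115]
8 commercial breaks opened.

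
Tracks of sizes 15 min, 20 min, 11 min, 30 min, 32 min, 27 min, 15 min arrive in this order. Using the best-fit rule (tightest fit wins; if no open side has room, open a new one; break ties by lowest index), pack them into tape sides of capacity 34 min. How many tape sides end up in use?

5

  15 → side 1 (new)  [load 15/34]
  20 → side 2 (new)  [load 20/34]
  11 → side 2  [load 31/34]
  30 → side 3 (new)  [load 30/34]
  32 → side 4 (new)  [load 32/34]
  27 → side 5 (new)  [load 27/34]
  15 → side 1  [load 30/34]
5 tape sides opened.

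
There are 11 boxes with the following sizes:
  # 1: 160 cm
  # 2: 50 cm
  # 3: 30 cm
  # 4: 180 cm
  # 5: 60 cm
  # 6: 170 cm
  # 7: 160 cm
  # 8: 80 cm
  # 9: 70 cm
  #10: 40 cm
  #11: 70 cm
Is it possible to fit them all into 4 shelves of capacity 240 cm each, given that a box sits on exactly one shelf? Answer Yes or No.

Total = 1070 cm; ⌈1070/240⌉ = 5.
At least 5 shelves are required, but only 4 are allowed.

No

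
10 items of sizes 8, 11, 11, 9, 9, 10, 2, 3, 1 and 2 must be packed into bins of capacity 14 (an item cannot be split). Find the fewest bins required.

6

Total = 11 + 11 + 10 + 9 + 9 + 8 + 3 + 2 + 2 + 1 = 66.
Lower bound: ⌈66/14⌉ = 5 bins.
Also, 6 items each exceed 7, and no two of those can share a bin, so at least 6 bins are needed.
A packing using 6 bins:
  bin 1: 11 + 3 = 14
  bin 2: 11 + 2 + 1 = 14
  bin 3: 10 + 2 = 12
  bin 4: 9 = 9
  bin 5: 9 = 9
  bin 6: 8 = 8
This matches the lower bound, so 6 is optimal.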